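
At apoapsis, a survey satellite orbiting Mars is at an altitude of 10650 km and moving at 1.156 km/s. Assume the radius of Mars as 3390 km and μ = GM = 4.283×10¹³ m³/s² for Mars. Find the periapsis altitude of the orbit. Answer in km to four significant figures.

periapsis altitude ≈ 547.7 km

r_a = 3390 + 10650 = 14040 km = 1.404×10⁷ m.
Specific energy ε = v²/2 − μ/r = -2.382×10⁶ J/kg, so a = −μ/(2ε) = 8.989×10⁶ m.
The apsides satisfy r_p + r_a = 2a, so the periapsis radius is 2a − r_a = 3.938×10⁶ m = 3937.7 km.
Periapsis altitude = 3937.7 − 3390 = 547.66 km.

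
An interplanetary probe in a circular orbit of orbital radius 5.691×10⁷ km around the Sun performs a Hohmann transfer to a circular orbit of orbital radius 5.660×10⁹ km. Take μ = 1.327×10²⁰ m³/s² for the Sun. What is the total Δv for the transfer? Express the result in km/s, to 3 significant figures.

r₁ = 5.691×10⁷ km = 5.691×10¹⁰ m.
r₂ = 5.660×10⁹ km = 5.660×10¹² m.
Transfer ellipse a_t = (r₁ + r₂)/2 = 2.858×10¹² m.
At r₁: circular v_c1 = √(μ/r₁) = 48290 m/s; transfer-perihelion v_p = √[μ(2/r₁ − 1/a_t)] = 67950 m/s.
Δv₁ = v_p − v_c1 = 19660 m/s.
At r₂: circular v_c2 = √(μ/r₂) = 4842 m/s; transfer-aphelion v_a = √[μ(2/r₂ − 1/a_t)] = 683.2 m/s.
Δv₂ = v_c2 − v_a = 4159 m/s.
Total Δv = Δv₁ + Δv₂ = 23820 m/s = 23.82 km/s.

Δv_total ≈ 23.8 km/s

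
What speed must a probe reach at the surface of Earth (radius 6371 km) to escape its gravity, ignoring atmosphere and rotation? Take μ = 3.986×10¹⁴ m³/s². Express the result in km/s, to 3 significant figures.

v_esc ≈ 11.2 km/s

r = R = 6.371×10⁶ m.
Escape speed v_esc = √(2μ/r) = √(2 × 3.986×10¹⁴ / 6.371×10⁶) = √(1.251×10⁸) = 11190 m/s.
= 11.19 km/s.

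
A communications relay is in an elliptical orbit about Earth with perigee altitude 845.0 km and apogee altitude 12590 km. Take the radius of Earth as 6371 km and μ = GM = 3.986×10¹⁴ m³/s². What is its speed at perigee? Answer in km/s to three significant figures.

r_p = 6371 + 845.0 = 7216.0 km = 7.2160×10⁶ m.
r_a = 6371 + 12590 = 18961 km = 1.8961×10⁷ m.
Semi-major axis a = (r_p + r_a)/2 = 13088 km = 1.309×10⁷ m.
Vis-viva: v² = μ(2/r − 1/a) = 3.986×10¹⁴ × (2.772×10⁻⁷ − 7.640×10⁻⁸) = 8.002×10⁷ m²/s².
v = 8946 m/s = 8.946 km/s.

v ≈ 8.95 km/s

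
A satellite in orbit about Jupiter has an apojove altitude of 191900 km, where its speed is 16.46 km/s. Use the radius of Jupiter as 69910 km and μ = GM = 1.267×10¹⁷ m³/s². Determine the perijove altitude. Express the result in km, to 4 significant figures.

r_a = 69910 + 191900 = 2.6181×10⁵ km = 2.618×10⁸ m.
Specific energy ε = v²/2 − μ/r = -3.485×10⁸ J/kg, so a = −μ/(2ε) = 1.818×10⁸ m.
The apsides satisfy r_p + r_a = 2a, so the perijove radius is 2a − r_a = 1.018×10⁸ m = 1.0178×10⁵ km.
Perijove altitude = 1.0178×10⁵ − 69910 = 31866 km.

perijove altitude ≈ 31870 km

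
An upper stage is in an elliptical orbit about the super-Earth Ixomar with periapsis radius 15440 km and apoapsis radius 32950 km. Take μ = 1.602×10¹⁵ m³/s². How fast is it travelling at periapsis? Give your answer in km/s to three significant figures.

Semi-major axis a = (r_p + r_a)/2 = 24195 km = 2.420×10⁷ m.
Vis-viva: v² = μ(2/r − 1/a) = 1.602×10¹⁵ × (1.295×10⁻⁷ − 4.133×10⁻⁸) = 1.413×10⁸ m²/s².
v = 11890 m/s = 11.89 km/s.

v ≈ 11.9 km/s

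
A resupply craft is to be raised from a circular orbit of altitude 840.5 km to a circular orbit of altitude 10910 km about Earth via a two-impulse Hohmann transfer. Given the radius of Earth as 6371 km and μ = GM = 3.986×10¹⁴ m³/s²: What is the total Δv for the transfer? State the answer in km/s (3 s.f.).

r₁ = 6371 + 840.5 = 7211.5 km = 7.2115×10⁶ m.
r₂ = 6371 + 10910 = 17281 km = 1.7281×10⁷ m.
Transfer ellipse a_t = (r₁ + r₂)/2 = 1.225×10⁷ m.
At r₁: circular v_c1 = √(μ/r₁) = 7435 m/s; transfer-perigee v_p = √[μ(2/r₁ − 1/a_t)] = 8832 m/s.
Δv₁ = v_p − v_c1 = 1397 m/s.
At r₂: circular v_c2 = √(μ/r₂) = 4803 m/s; transfer-apogee v_a = √[μ(2/r₂ − 1/a_t)] = 3685 m/s.
Δv₂ = v_c2 − v_a = 1117 m/s.
Total Δv = Δv₁ + Δv₂ = 2514 m/s = 2.514 km/s.

Δv_total ≈ 2.51 km/s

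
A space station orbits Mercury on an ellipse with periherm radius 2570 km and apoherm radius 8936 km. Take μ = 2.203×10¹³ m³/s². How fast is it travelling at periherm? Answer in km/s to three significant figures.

Semi-major axis a = (r_p + r_a)/2 = 5753.0 km = 5.753×10⁶ m.
Vis-viva: v² = μ(2/r − 1/a) = 2.203×10¹³ × (7.782×10⁻⁷ − 1.738×10⁻⁷) = 1.331×10⁷ m²/s².
v = 3649 m/s = 3.649 km/s.

v ≈ 3.65 km/s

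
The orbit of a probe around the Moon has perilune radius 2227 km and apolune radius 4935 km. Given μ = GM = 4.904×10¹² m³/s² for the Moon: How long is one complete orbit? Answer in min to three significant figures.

Semi-major axis a = (r_p + r_a)/2 = (2227.0 + 4935.0)/2 = 3581.0 km = 3.581×10⁶ m.
By Kepler's third law T = 2π√(a³/μ) = 2π × 3.060×10³ = 1.923×10⁴ s.
= 320.4 min.

T ≈ 320 min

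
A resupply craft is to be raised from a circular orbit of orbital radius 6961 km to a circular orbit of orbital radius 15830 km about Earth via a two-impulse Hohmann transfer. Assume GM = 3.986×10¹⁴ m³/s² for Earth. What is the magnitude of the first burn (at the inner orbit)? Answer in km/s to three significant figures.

r₁ = 6961 km = 6.961×10⁶ m.
r₂ = 15830 km = 1.583×10⁷ m.
Transfer ellipse a_t = (r₁ + r₂)/2 = 1.140×10⁷ m.
At r₁: circular v_c1 = √(μ/r₁) = 7567 m/s; transfer-perigee v_p = √[μ(2/r₁ − 1/a_t)] = 8919 m/s.
Δv₁ = v_p − v_c1 = 1352 m/s.
= 1.352 km/s.

Δv ≈ 1.35 km/s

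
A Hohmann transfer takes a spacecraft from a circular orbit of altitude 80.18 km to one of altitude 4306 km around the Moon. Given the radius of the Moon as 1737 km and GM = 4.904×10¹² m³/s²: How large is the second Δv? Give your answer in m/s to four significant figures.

Δv ≈ 288.3 m/s

r₁ = 1737 + 80.18 = 1817.2 km = 1.8172×10⁶ m.
r₂ = 1737 + 4306 = 6043.0 km = 6.0430×10⁶ m.
Transfer ellipse a_t = (r₁ + r₂)/2 = 3.930×10⁶ m.
At r₁: circular v_c1 = √(μ/r₁) = 1643 m/s; transfer-perilune v_p = √[μ(2/r₁ − 1/a_t)] = 2037 m/s.
At r₂: circular v_c2 = √(μ/r₂) = 900.8 m/s; transfer-apolune v_a = √[μ(2/r₂ − 1/a_t)] = 612.6 m/s.
Δv₂ = v_c2 − v_a = 288.3 m/s.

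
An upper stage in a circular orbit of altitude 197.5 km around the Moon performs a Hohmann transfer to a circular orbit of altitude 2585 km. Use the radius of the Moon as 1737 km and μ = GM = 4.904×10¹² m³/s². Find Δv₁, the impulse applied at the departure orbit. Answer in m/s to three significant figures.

r₁ = 1737 + 197.5 = 1934.5 km = 1.9345×10⁶ m.
r₂ = 1737 + 2585 = 4322.0 km = 4.3220×10⁶ m.
Transfer ellipse a_t = (r₁ + r₂)/2 = 3.128×10⁶ m.
At r₁: circular v_c1 = √(μ/r₁) = 1592 m/s; transfer-perilune v_p = √[μ(2/r₁ − 1/a_t)] = 1871 m/s.
Δv₁ = v_p − v_c1 = 279.3 m/s.

Δv ≈ 279 m/s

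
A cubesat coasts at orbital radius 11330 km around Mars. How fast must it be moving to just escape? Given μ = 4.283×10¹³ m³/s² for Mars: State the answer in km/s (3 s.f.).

v_esc ≈ 2.75 km/s

r = 11330 km = 1.133×10⁷ m.
Escape speed v_esc = √(2μ/r) = √(2 × 4.283×10¹³ / 1.133×10⁷) = √(7.560×10⁶) = 2750 m/s.
= 2.750 km/s.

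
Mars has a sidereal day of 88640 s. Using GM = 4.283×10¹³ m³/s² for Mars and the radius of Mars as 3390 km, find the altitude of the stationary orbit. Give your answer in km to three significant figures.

h_sync ≈ 17000 km

A synchronous orbit has period T, so by Kepler's third law a = (μT²/4π²)^(1/3).
μT²/4π² = 4.283×10¹³ × (8.864×10⁴)² / 39.48 = 8.524×10²¹ m³.
a = 2.043×10⁷ m = 20428 km.
Altitude h = a − R = 20428 − 3390 = 17038 km.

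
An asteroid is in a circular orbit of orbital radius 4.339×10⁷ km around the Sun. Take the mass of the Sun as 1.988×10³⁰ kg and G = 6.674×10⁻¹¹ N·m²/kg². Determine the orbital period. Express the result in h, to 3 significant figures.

T ≈ 1370 h

μ = GM = 6.674×10⁻¹¹ × 1.988×10³⁰ = 1.327×10²⁰ m³/s².
r = 4.339×10⁷ km = 4.339×10¹⁰ m.
Kepler's third law: T = 2π√(r³/μ) = 2π√((4.339×10¹⁰)³ / 1.327×10²⁰).
r³/μ = 6.157×10¹¹ s², so T = 2π × 7.847×10⁵ = 4.930×10⁶ s.
Converting: 4.930×10⁶ s ÷ 3600 = 1369 h.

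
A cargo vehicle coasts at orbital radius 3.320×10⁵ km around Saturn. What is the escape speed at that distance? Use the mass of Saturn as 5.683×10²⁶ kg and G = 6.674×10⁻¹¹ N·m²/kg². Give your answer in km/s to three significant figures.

μ = GM = 6.674×10⁻¹¹ × 5.683×10²⁶ = 3.793×10¹⁶ m³/s².
r = 3.320×10⁵ km = 3.320×10⁸ m.
Escape speed v_esc = √(2μ/r) = √(2 × 3.793×10¹⁶ / 3.320×10⁸) = √(2.285×10⁸) = 15120 m/s.
= 15.12 km/s.

v_esc ≈ 15.1 km/s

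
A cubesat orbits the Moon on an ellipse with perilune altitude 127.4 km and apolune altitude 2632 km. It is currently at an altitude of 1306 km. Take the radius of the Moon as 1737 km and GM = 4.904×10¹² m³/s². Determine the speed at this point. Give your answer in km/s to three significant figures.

r_p = 1737 + 127.4 = 1864.4 km = 1.8644×10⁶ m.
r_a = 1737 + 2632 = 4369.0 km = 4.3690×10⁶ m.
r = 1737 + 1306 = 3043.0 km = 3.043×10⁶ m.
Semi-major axis a = (r_p + r_a)/2 = 3116.7 km = 3.117×10⁶ m.
Vis-viva: v² = μ(2/r − 1/a) = 4.904×10¹² × (6.572×10⁻⁷ − 3.209×10⁻⁷) = 1.650×10⁶ m²/s².
v = 1284 m/s = 1.284 km/s.

v ≈ 1.28 km/s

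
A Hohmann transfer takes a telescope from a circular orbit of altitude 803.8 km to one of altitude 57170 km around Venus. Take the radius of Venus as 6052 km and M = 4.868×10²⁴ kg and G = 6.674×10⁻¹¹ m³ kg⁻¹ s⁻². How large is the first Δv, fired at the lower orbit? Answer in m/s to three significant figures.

Δv ≈ 2360 m/s

μ = GM = 6.674×10⁻¹¹ × 4.868×10²⁴ = 3.249×10¹⁴ m³/s².
r₁ = 6052 + 803.8 = 6855.8 km = 6.8558×10⁶ m.
r₂ = 6052 + 57170 = 63222 km = 6.3222×10⁷ m.
Transfer ellipse a_t = (r₁ + r₂)/2 = 3.504×10⁷ m.
At r₁: circular v_c1 = √(μ/r₁) = 6884 m/s; transfer-periapsis v_p = √[μ(2/r₁ − 1/a_t)] = 9247 m/s.
Δv₁ = v_p − v_c1 = 2363 m/s.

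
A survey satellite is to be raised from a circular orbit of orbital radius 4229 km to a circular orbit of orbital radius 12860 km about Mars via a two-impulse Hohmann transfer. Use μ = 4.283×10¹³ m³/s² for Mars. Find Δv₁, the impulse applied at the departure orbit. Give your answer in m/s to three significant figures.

Δv ≈ 722 m/s

r₁ = 4229 km = 4.229×10⁶ m.
r₂ = 12860 km = 1.286×10⁷ m.
Transfer ellipse a_t = (r₁ + r₂)/2 = 8.544×10⁶ m.
At r₁: circular v_c1 = √(μ/r₁) = 3182 m/s; transfer-periapsis v_p = √[μ(2/r₁ − 1/a_t)] = 3904 m/s.
Δv₁ = v_p − v_c1 = 721.8 m/s.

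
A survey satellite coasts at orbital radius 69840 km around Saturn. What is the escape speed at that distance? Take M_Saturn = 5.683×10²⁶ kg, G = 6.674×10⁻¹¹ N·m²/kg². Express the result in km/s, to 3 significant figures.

μ = GM = 6.674×10⁻¹¹ × 5.683×10²⁶ = 3.793×10¹⁶ m³/s².
r = 69840 km = 6.984×10⁷ m.
Escape speed v_esc = √(2μ/r) = √(2 × 3.793×10¹⁶ / 6.984×10⁷) = √(1.086×10⁹) = 32960 m/s.
= 32.96 km/s.

v_esc ≈ 33.0 km/s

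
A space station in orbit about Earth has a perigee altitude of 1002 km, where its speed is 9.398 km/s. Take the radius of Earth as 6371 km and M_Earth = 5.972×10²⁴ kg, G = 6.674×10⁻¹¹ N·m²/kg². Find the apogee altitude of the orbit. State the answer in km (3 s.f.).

μ = GM = 6.674×10⁻¹¹ × 5.972×10²⁴ = 3.986×10¹⁴ m³/s².
r_p = 6371 + 1002 = 7373.0 km = 7.373×10⁶ m.
Specific energy ε = v²/2 − μ/r = -9.897×10⁶ J/kg, so a = −μ/(2ε) = 2.014×10⁷ m.
The apsides satisfy r_p + r_a = 2a, so the apogee radius is 2a − r_p = 3.290×10⁷ m = 32899 km.
Apogee altitude = 32899 − 6371 = 26528 km.

apogee altitude ≈ 26500 km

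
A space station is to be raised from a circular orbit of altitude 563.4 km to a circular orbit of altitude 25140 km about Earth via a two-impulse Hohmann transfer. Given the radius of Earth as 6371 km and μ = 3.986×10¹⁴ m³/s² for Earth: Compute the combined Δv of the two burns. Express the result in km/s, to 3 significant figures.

r₁ = 6371 + 563.4 = 6934.4 km = 6.9344×10⁶ m.
r₂ = 6371 + 25140 = 31511 km = 3.1511×10⁷ m.
Transfer ellipse a_t = (r₁ + r₂)/2 = 1.922×10⁷ m.
At r₁: circular v_c1 = √(μ/r₁) = 7582 m/s; transfer-perigee v_p = √[μ(2/r₁ − 1/a_t)] = 9707 m/s.
Δv₁ = v_p − v_c1 = 2125 m/s.
At r₂: circular v_c2 = √(μ/r₂) = 3557 m/s; transfer-apogee v_a = √[μ(2/r₂ − 1/a_t)] = 2136 m/s.
Δv₂ = v_c2 − v_a = 1420 m/s.
Total Δv = Δv₁ + Δv₂ = 3546 m/s = 3.546 km/s.

Δv_total ≈ 3.55 km/s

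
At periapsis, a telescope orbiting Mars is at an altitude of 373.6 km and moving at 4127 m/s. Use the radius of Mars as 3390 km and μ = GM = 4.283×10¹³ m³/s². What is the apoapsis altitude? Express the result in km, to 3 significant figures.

r_p = 3390 + 373.6 = 3763.6 km = 3.764×10⁶ m.
Specific energy ε = v²/2 − μ/r = -2.864×10⁶ J/kg, so a = −μ/(2ε) = 7.477×10⁶ m.
The apsides satisfy r_p + r_a = 2a, so the apoapsis radius is 2a − r_p = 1.119×10⁷ m = 11191 km.
Apoapsis altitude = 11191 − 3390 = 7801.0 km.

apoapsis altitude ≈ 7800 km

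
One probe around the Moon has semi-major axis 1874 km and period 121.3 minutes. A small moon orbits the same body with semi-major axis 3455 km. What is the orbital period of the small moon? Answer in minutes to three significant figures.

T₂ ≈ 304 minutes

Kepler's third law: T² ∝ a³, so T₂ = T₁ (a₂/a₁)^(3/2).
a₂/a₁ = 1.844, (a₂/a₁)^(3/2) = 2.503.
T₂ = 121.3 × 2.503 = 303.7 minutes.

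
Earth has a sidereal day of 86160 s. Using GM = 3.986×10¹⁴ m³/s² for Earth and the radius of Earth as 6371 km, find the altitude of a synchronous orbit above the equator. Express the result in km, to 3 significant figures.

A synchronous orbit has period T, so by Kepler's third law a = (μT²/4π²)^(1/3).
μT²/4π² = 3.986×10¹⁴ × (8.616×10⁴)² / 39.48 = 7.495×10²² m³.
a = 4.216×10⁷ m = 42163 km.
Altitude h = a − R = 42163 − 6371 = 35792 km.

h_sync ≈ 35800 km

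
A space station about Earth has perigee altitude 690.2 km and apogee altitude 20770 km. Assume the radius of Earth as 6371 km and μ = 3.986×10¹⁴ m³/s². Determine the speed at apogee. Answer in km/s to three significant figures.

r_p = 6371 + 690.2 = 7061.2 km = 7.0612×10⁶ m.
r_a = 6371 + 20770 = 27141 km = 2.7141×10⁷ m.
Semi-major axis a = (r_p + r_a)/2 = 17101 km = 1.710×10⁷ m.
Vis-viva: v² = μ(2/r − 1/a) = 3.986×10¹⁴ × (7.369×10⁻⁸ − 5.848×10⁻⁸) = 6.064×10⁶ m²/s².
v = 2463 m/s = 2.463 km/s.

v ≈ 2.46 km/s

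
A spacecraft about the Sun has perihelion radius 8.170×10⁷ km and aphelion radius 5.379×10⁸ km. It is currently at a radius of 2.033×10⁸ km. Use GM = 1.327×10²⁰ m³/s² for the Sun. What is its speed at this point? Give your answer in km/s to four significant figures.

v ≈ 29.62 km/s

Semi-major axis a = (r_p + r_a)/2 = 3.0980×10⁸ km = 3.098×10¹¹ m.
Vis-viva: v² = μ(2/r − 1/a) = 1.327×10²⁰ × (9.838×10⁻¹² − 3.228×10⁻¹²) = 8.771×10⁸ m²/s².
v = 29620 m/s = 29.62 km/s.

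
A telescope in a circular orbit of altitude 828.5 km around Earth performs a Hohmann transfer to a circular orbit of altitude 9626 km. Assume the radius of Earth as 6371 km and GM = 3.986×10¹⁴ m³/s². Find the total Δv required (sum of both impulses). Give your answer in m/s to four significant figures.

r₁ = 6371 + 828.5 = 7199.5 km = 7.1995×10⁶ m.
r₂ = 6371 + 9626 = 15997 km = 1.5997×10⁷ m.
Transfer ellipse a_t = (r₁ + r₂)/2 = 1.160×10⁷ m.
At r₁: circular v_c1 = √(μ/r₁) = 7441 m/s; transfer-perigee v_p = √[μ(2/r₁ − 1/a_t)] = 8739 m/s.
Δv₁ = v_p − v_c1 = 1298 m/s.
At r₂: circular v_c2 = √(μ/r₂) = 4992 m/s; transfer-apogee v_a = √[μ(2/r₂ − 1/a_t)] = 3933 m/s.
Δv₂ = v_c2 − v_a = 1059 m/s.
Total Δv = Δv₁ + Δv₂ = 2357 m/s.

Δv_total ≈ 2357 m/s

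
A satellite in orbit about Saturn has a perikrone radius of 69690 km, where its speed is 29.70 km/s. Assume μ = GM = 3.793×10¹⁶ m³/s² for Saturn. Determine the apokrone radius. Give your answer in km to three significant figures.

r_p = 6.969×10⁷ m.
Specific energy ε = v²/2 − μ/r = -1.032×10⁸ J/kg, so a = −μ/(2ε) = 1.837×10⁸ m.
The apsides satisfy r_p + r_a = 2a, so the apokrone radius is 2a − r_p = 2.978×10⁸ m = 2.9777×10⁵ km.

apokrone radius ≈ 2.98×10⁵ km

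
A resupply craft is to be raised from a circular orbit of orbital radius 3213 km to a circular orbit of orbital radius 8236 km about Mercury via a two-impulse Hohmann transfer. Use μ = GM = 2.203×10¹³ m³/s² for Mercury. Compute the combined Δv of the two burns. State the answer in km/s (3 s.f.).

Δv_total ≈ 0.933 km/s

r₁ = 3213 km = 3.213×10⁶ m.
r₂ = 8236 km = 8.236×10⁶ m.
Transfer ellipse a_t = (r₁ + r₂)/2 = 5.724×10⁶ m.
At r₁: circular v_c1 = √(μ/r₁) = 2618 m/s; transfer-periherm v_p = √[μ(2/r₁ − 1/a_t)] = 3141 m/s.
Δv₁ = v_p − v_c1 = 522.3 m/s.
At r₂: circular v_c2 = √(μ/r₂) = 1635 m/s; transfer-apoherm v_a = √[μ(2/r₂ − 1/a_t)] = 1225 m/s.
Δv₂ = v_c2 − v_a = 410.2 m/s.
Total Δv = Δv₁ + Δv₂ = 932.5 m/s = 0.9325 km/s.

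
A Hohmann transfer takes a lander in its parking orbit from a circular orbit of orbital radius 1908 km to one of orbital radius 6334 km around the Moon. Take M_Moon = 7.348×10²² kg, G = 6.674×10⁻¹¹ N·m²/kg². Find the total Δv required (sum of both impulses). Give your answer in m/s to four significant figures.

Δv_total ≈ 665.6 m/s

μ = GM = 6.674×10⁻¹¹ × 7.348×10²² = 4.904×10¹² m³/s².
r₁ = 1908 km = 1.908×10⁶ m.
r₂ = 6334 km = 6.334×10⁶ m.
Transfer ellipse a_t = (r₁ + r₂)/2 = 4.121×10⁶ m.
At r₁: circular v_c1 = √(μ/r₁) = 1603 m/s; transfer-perilune v_p = √[μ(2/r₁ − 1/a_t)] = 1988 m/s.
Δv₁ = v_p − v_c1 = 384.4 m/s.
At r₂: circular v_c2 = √(μ/r₂) = 879.9 m/s; transfer-apolune v_a = √[μ(2/r₂ − 1/a_t)] = 598.7 m/s.
Δv₂ = v_c2 − v_a = 281.2 m/s.
Total Δv = Δv₁ + Δv₂ = 665.6 m/s.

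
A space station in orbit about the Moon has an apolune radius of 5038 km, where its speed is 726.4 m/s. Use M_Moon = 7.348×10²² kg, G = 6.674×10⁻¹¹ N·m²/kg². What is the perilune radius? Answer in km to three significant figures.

μ = GM = 6.674×10⁻¹¹ × 7.348×10²² = 4.904×10¹² m³/s².
r_a = 5.038×10⁶ m.
Specific energy ε = v²/2 − μ/r = -7.096×10⁵ J/kg, so a = −μ/(2ε) = 3.456×10⁶ m.
The apsides satisfy r_p + r_a = 2a, so the perilune radius is 2a − r_a = 1.873×10⁶ m = 1873.2 km.

perilune radius ≈ 1870 km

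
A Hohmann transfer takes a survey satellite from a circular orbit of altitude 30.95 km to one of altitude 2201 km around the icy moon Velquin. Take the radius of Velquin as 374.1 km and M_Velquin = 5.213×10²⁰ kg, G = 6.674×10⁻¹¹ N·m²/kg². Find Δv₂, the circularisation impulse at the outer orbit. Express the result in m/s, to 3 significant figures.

μ = GM = 6.674×10⁻¹¹ × 5.213×10²⁰ = 3.479×10¹⁰ m³/s².
r₁ = 374.1 + 30.95 = 405.05 km = 4.0505×10⁵ m.
r₂ = 374.1 + 2201 = 2575.1 km = 2.5751×10⁶ m.
Transfer ellipse a_t = (r₁ + r₂)/2 = 1.490×10⁶ m.
At r₁: circular v_c1 = √(μ/r₁) = 293.1 m/s; transfer-periapsis v_p = √[μ(2/r₁ − 1/a_t)] = 385.3 m/s.
At r₂: circular v_c2 = √(μ/r₂) = 116.2 m/s; transfer-apoapsis v_a = √[μ(2/r₂ − 1/a_t)] = 60.60 m/s.
Δv₂ = v_c2 − v_a = 55.63 m/s.

Δv ≈ 55.6 m/s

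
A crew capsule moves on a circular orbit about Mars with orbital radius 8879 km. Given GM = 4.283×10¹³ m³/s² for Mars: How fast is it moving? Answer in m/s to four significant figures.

r = 8879 km = 8.879×10⁶ m.
For a circular orbit v = √(μ/r) = √(4.283×10¹³ / 8.879×10⁶) = √(4.824×10⁶) = 2196 m/s.

v ≈ 2196 m/s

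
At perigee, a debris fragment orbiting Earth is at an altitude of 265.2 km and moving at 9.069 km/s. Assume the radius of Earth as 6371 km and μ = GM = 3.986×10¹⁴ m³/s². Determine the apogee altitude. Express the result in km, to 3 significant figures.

apogee altitude ≈ 8040 km

r_p = 6371 + 265.2 = 6636.2 km = 6.636×10⁶ m.
Specific energy ε = v²/2 − μ/r = -1.894×10⁷ J/kg, so a = −μ/(2ε) = 1.052×10⁷ m.
The apsides satisfy r_p + r_a = 2a, so the apogee radius is 2a − r_p = 1.441×10⁷ m = 14408 km.
Apogee altitude = 14408 − 6371 = 8037.0 km.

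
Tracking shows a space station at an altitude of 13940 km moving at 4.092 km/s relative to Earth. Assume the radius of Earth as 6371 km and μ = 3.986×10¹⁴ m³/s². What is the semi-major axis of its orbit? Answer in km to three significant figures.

r = 6371 + 13940 = 20311 km = 2.031×10⁷ m.
Vis-viva rearranged: 1/a = 2/r − v²/μ = 9.847×10⁻⁸ − 4.201×10⁻⁸ = 5.646×10⁻⁸ m⁻¹.
a = 1.771×10⁷ m = 17711 km.

a ≈ 17700 km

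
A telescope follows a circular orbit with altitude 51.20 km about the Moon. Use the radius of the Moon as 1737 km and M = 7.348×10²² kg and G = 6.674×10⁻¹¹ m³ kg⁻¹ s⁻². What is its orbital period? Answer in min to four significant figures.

μ = GM = 6.674×10⁻¹¹ × 7.348×10²² = 4.904×10¹² m³/s².
r = 1737 + 51.20 = 1788.2 km = 1.7882×10⁶ m.
Kepler's third law: T = 2π√(r³/μ) = 2π√((1.788×10⁶)³ / 4.904×10¹²).
r³/μ = 1.166×10⁶ s², so T = 2π × 1.080×10³ = 6.785×10³ s.
Converting: 6.785×10³ s ÷ 60.00 = 113.1 min.

T ≈ 113.1 min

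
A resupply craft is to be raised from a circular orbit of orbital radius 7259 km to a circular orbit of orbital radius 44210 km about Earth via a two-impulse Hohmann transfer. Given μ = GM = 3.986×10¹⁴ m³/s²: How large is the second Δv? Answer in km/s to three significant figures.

r₁ = 7259 km = 7.259×10⁶ m.
r₂ = 44210 km = 4.421×10⁷ m.
Transfer ellipse a_t = (r₁ + r₂)/2 = 2.573×10⁷ m.
At r₁: circular v_c1 = √(μ/r₁) = 7410 m/s; transfer-perigee v_p = √[μ(2/r₁ − 1/a_t)] = 9713 m/s.
At r₂: circular v_c2 = √(μ/r₂) = 3003 m/s; transfer-apogee v_a = √[μ(2/r₂ − 1/a_t)] = 1595 m/s.
Δv₂ = v_c2 − v_a = 1408 m/s.
= 1.408 km/s.

Δv ≈ 1.41 km/s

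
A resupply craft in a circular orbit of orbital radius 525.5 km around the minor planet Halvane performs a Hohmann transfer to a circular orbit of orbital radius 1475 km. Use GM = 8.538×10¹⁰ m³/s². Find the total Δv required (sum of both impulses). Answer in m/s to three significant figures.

Δv_total ≈ 153 m/s

r₁ = 525.5 km = 5.255×10⁵ m.
r₂ = 1475 km = 1.475×10⁶ m.
Transfer ellipse a_t = (r₁ + r₂)/2 = 1.000×10⁶ m.
At r₁: circular v_c1 = √(μ/r₁) = 403.1 m/s; transfer-periapsis v_p = √[μ(2/r₁ − 1/a_t)] = 489.5 m/s.
Δv₁ = v_p − v_c1 = 86.40 m/s.
At r₂: circular v_c2 = √(μ/r₂) = 240.6 m/s; transfer-apoapsis v_a = √[μ(2/r₂ − 1/a_t)] = 174.4 m/s.
Δv₂ = v_c2 − v_a = 66.21 m/s.
Total Δv = Δv₁ + Δv₂ = 152.6 m/s.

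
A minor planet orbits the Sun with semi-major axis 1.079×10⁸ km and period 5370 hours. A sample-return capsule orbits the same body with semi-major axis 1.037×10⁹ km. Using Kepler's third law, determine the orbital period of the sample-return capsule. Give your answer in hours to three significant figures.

T₂ ≈ 1.60×10⁵ hours

Kepler's third law: T² ∝ a³, so T₂ = T₁ (a₂/a₁)^(3/2).
a₂/a₁ = 9.611, (a₂/a₁)^(3/2) = 29.79.
T₂ = 5370 × 29.79 = 1.600×10⁵ hours.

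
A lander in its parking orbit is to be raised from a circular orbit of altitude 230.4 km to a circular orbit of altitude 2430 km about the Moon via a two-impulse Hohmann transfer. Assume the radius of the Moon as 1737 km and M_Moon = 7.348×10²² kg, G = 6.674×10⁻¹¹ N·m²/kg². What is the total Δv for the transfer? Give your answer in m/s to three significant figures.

Δv_total ≈ 477 m/s

μ = GM = 6.674×10⁻¹¹ × 7.348×10²² = 4.904×10¹² m³/s².
r₁ = 1737 + 230.4 = 1967.4 km = 1.9674×10⁶ m.
r₂ = 1737 + 2430 = 4167.0 km = 4.1670×10⁶ m.
Transfer ellipse a_t = (r₁ + r₂)/2 = 3.067×10⁶ m.
At r₁: circular v_c1 = √(μ/r₁) = 1579 m/s; transfer-perilune v_p = √[μ(2/r₁ − 1/a_t)] = 1840 m/s.
Δv₁ = v_p − v_c1 = 261.4 m/s.
At r₂: circular v_c2 = √(μ/r₂) = 1085 m/s; transfer-apolune v_a = √[μ(2/r₂ − 1/a_t)] = 868.8 m/s.
Δv₂ = v_c2 − v_a = 216.0 m/s.
Total Δv = Δv₁ + Δv₂ = 477.4 m/s.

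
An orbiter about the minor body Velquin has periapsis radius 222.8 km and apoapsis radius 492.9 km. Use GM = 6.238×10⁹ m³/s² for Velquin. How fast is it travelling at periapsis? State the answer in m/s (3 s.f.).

Semi-major axis a = (r_p + r_a)/2 = 357.85 km = 3.578×10⁵ m.
Vis-viva: v² = μ(2/r − 1/a) = 6.238×10⁹ × (8.977×10⁻⁶ − 2.794×10⁻⁶) = 3.856×10⁴ m²/s².
v = 196.4 m/s.

v ≈ 196 m/s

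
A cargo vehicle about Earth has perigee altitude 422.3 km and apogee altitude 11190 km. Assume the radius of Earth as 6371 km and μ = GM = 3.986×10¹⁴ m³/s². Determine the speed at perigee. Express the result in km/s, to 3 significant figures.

v ≈ 9.20 km/s

r_p = 6371 + 422.3 = 6793.3 km = 6.7933×10⁶ m.
r_a = 6371 + 11190 = 17561 km = 1.7561×10⁷ m.
Semi-major axis a = (r_p + r_a)/2 = 12177 km = 1.218×10⁷ m.
Vis-viva: v² = μ(2/r − 1/a) = 3.986×10¹⁴ × (2.944×10⁻⁷ − 8.212×10⁻⁸) = 8.462×10⁷ m²/s².
v = 9199 m/s = 9.199 km/s.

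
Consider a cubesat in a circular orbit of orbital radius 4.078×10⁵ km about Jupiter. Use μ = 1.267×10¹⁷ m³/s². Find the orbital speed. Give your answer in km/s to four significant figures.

r = 4.078×10⁵ km = 4.078×10⁸ m.
For a circular orbit v = √(μ/r) = √(1.267×10¹⁷ / 4.078×10⁸) = √(3.107×10⁸) = 17630 m/s.
That is 17.63 km/s.

v ≈ 17.63 km/s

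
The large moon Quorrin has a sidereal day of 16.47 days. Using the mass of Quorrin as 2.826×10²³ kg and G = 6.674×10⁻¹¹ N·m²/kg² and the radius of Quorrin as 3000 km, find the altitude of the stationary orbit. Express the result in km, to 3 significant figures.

μ = GM = 6.674×10⁻¹¹ × 2.826×10²³ = 1.886×10¹³ m³/s².
T = 16.47 days = 1.423×10⁶ s.
A synchronous orbit has period T, so by Kepler's third law a = (μT²/4π²)^(1/3).
μT²/4π² = 1.886×10¹³ × (1.423×10⁶)² / 39.48 = 9.674×10²³ m³.
a = 9.890×10⁷ m = 98902 km.
Altitude h = a − R = 98902 − 3000 = 95902 km.

h_sync ≈ 95900 km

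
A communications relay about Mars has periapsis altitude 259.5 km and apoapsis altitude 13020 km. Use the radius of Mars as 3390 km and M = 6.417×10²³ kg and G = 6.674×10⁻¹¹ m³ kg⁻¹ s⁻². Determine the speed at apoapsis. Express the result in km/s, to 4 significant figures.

μ = GM = 6.674×10⁻¹¹ × 6.417×10²³ = 4.283×10¹³ m³/s².
r_p = 3390 + 259.5 = 3649.5 km = 3.6495×10⁶ m.
r_a = 3390 + 13020 = 16410 km = 1.6410×10⁷ m.
Semi-major axis a = (r_p + r_a)/2 = 10030 km = 1.003×10⁷ m.
Vis-viva: v² = μ(2/r − 1/a) = 4.283×10¹³ × (1.219×10⁻⁷ − 9.970×10⁻⁸) = 9.496×10⁵ m²/s².
v = 974.5 m/s = 0.9745 km/s.

v ≈ 0.9745 km/s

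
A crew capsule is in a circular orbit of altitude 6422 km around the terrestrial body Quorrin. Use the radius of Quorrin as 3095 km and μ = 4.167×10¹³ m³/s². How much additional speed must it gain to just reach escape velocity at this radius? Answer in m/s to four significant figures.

r = 3095 + 6422 = 9517.0 km = 9.5170×10⁶ m.
Circular speed v_c = √(μ/r) = 2092 m/s.
Escape speed v_esc = √(2μ/r) = √2 × v_c = 2959 m/s.
Δv = v_esc − v_c = 866.7 m/s.

Δv ≈ 866.7 m/s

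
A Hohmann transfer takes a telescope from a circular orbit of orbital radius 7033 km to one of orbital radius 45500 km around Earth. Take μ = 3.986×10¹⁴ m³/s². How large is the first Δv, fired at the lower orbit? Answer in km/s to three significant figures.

r₁ = 7033 km = 7.033×10⁶ m.
r₂ = 45500 km = 4.550×10⁷ m.
Transfer ellipse a_t = (r₁ + r₂)/2 = 2.627×10⁷ m.
At r₁: circular v_c1 = √(μ/r₁) = 7528 m/s; transfer-perigee v_p = √[μ(2/r₁ − 1/a_t)] = 9908 m/s.
Δv₁ = v_p − v_c1 = 2380 m/s.
= 2.380 km/s.

Δv ≈ 2.38 km/s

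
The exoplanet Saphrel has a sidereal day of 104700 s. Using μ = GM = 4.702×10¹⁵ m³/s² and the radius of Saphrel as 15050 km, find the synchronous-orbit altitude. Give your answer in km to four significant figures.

h_sync ≈ 94250 km

A synchronous orbit has period T, so by Kepler's third law a = (μT²/4π²)^(1/3).
μT²/4π² = 4.702×10¹⁵ × (1.047×10⁵)² / 39.48 = 1.306×10²⁴ m³.
a = 1.093×10⁸ m = 1.0930×10⁵ km.
Altitude h = a − R = 1.0930×10⁵ − 15050 = 94246 km.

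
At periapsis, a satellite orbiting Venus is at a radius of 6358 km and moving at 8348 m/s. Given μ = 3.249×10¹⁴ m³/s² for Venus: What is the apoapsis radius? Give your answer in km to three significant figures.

r_p = 6.358×10⁶ m.
Specific energy ε = v²/2 − μ/r = -1.626×10⁷ J/kg, so a = −μ/(2ε) = 9.993×10⁶ m.
The apsides satisfy r_p + r_a = 2a, so the apoapsis radius is 2a − r_p = 1.363×10⁷ m = 13628 km.

apoapsis radius ≈ 13600 km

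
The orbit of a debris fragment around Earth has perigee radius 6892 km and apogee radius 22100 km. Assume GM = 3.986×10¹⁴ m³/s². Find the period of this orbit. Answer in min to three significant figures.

T ≈ 289 min

Semi-major axis a = (r_p + r_a)/2 = (6892.0 + 22100)/2 = 14496 km = 1.450×10⁷ m.
By Kepler's third law T = 2π√(a³/μ) = 2π × 2.764×10³ = 1.737×10⁴ s.
= 289.5 min.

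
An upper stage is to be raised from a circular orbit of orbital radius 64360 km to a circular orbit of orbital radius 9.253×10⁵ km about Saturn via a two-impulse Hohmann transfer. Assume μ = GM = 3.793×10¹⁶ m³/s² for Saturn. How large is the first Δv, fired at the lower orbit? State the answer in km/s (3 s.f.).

Δv ≈ 8.92 km/s

r₁ = 64360 km = 6.436×10⁷ m.
r₂ = 9.253×10⁵ km = 9.253×10⁸ m.
Transfer ellipse a_t = (r₁ + r₂)/2 = 4.948×10⁸ m.
At r₁: circular v_c1 = √(μ/r₁) = 24280 m/s; transfer-perikrone v_p = √[μ(2/r₁ − 1/a_t)] = 33200 m/s.
Δv₁ = v_p − v_c1 = 8920 m/s.
= 8.920 km/s.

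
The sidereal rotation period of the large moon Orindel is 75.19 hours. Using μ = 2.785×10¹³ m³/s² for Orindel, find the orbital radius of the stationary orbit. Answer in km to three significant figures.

T = 75.19 hours = 2.707×10⁵ s.
A synchronous orbit has period T, so by Kepler's third law a = (μT²/4π²)^(1/3).
μT²/4π² = 2.785×10¹³ × (2.707×10⁵)² / 39.48 = 5.169×10²² m³.
a = 3.725×10⁷ m = 37250 km.

r_sync ≈ 37300 km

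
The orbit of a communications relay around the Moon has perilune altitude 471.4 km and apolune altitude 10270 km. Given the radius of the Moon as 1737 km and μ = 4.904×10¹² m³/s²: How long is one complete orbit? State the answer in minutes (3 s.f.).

r_p = 1737 + 471.4 = 2208.4 km = 2.2084×10⁶ m.
r_a = 1737 + 10270 = 12007 km = 1.2007×10⁷ m.
Semi-major axis a = (r_p + r_a)/2 = (2208.4 + 12007)/2 = 7107.7 km = 7.108×10⁶ m.
By Kepler's third law T = 2π√(a³/μ) = 2π × 8.557×10³ = 5.376×10⁴ s.
= 896.1 minutes.

T ≈ 896 minutes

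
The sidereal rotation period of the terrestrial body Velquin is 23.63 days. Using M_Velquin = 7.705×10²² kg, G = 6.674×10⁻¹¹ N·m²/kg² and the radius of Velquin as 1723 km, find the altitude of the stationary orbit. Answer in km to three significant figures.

h_sync ≈ 79900 km

μ = GM = 6.674×10⁻¹¹ × 7.705×10²² = 5.142×10¹² m³/s².
T = 23.63 days = 2.042×10⁶ s.
A synchronous orbit has period T, so by Kepler's third law a = (μT²/4π²)^(1/3).
μT²/4π² = 5.142×10¹² × (2.042×10⁶)² / 39.48 = 5.429×10²³ m³.
a = 8.158×10⁷ m = 81580 km.
Altitude h = a − R = 81580 − 1723 = 79857 km.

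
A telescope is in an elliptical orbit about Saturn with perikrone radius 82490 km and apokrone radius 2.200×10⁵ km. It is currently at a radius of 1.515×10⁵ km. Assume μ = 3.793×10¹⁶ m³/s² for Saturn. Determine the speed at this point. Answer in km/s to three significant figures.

v ≈ 15.8 km/s

Semi-major axis a = (r_p + r_a)/2 = 1.5124×10⁵ km = 1.512×10⁸ m.
Vis-viva: v² = μ(2/r − 1/a) = 3.793×10¹⁶ × (1.320×10⁻⁸ − 6.612×10⁻⁹) = 2.499×10⁸ m²/s².
v = 15810 m/s = 15.81 km/s.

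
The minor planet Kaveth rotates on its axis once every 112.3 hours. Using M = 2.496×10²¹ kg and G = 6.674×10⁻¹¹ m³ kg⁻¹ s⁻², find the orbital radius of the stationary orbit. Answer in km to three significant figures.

μ = GM = 6.674×10⁻¹¹ × 2.496×10²¹ = 1.666×10¹¹ m³/s².
T = 112.3 hours = 4.043×10⁵ s.
A synchronous orbit has period T, so by Kepler's third law a = (μT²/4π²)^(1/3).
μT²/4π² = 1.666×10¹¹ × (4.043×10⁵)² / 39.48 = 6.897×10²⁰ m³.
a = 8.835×10⁶ m = 8835.1 km.

r_sync ≈ 8840 km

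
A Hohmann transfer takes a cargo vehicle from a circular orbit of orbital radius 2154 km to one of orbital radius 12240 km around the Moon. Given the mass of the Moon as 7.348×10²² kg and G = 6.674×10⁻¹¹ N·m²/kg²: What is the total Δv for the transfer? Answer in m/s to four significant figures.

Δv_total ≈ 745.6 m/s

μ = GM = 6.674×10⁻¹¹ × 7.348×10²² = 4.904×10¹² m³/s².
r₁ = 2154 km = 2.154×10⁶ m.
r₂ = 12240 km = 1.224×10⁷ m.
Transfer ellipse a_t = (r₁ + r₂)/2 = 7.197×10⁶ m.
At r₁: circular v_c1 = √(μ/r₁) = 1509 m/s; transfer-perilune v_p = √[μ(2/r₁ − 1/a_t)] = 1968 m/s.
Δv₁ = v_p − v_c1 = 458.9 m/s.
At r₂: circular v_c2 = √(μ/r₂) = 633.0 m/s; transfer-apolune v_a = √[μ(2/r₂ − 1/a_t)] = 346.3 m/s.
Δv₂ = v_c2 − v_a = 286.7 m/s.
Total Δv = Δv₁ + Δv₂ = 745.6 m/s.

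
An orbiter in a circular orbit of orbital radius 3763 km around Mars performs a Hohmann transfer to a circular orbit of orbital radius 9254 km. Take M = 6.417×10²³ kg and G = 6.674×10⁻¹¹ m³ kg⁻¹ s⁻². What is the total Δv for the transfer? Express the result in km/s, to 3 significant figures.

μ = GM = 6.674×10⁻¹¹ × 6.417×10²³ = 4.283×10¹³ m³/s².
r₁ = 3763 km = 3.763×10⁶ m.
r₂ = 9254 km = 9.254×10⁶ m.
Transfer ellipse a_t = (r₁ + r₂)/2 = 6.508×10⁶ m.
At r₁: circular v_c1 = √(μ/r₁) = 3374 m/s; transfer-periapsis v_p = √[μ(2/r₁ − 1/a_t)] = 4023 m/s.
Δv₁ = v_p − v_c1 = 649.1 m/s.
At r₂: circular v_c2 = √(μ/r₂) = 2151 m/s; transfer-apoapsis v_a = √[μ(2/r₂ − 1/a_t)] = 1636 m/s.
Δv₂ = v_c2 − v_a = 515.5 m/s.
Total Δv = Δv₁ + Δv₂ = 1165 m/s = 1.165 km/s.

Δv_total ≈ 1.16 km/s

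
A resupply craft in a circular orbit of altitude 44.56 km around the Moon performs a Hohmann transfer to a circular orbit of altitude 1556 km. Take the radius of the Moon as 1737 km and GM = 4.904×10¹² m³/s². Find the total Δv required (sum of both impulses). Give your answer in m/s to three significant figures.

Δv_total ≈ 429 m/s

r₁ = 1737 + 44.56 = 1781.6 km = 1.7816×10⁶ m.
r₂ = 1737 + 1556 = 3293.0 km = 3.2930×10⁶ m.
Transfer ellipse a_t = (r₁ + r₂)/2 = 2.537×10⁶ m.
At r₁: circular v_c1 = √(μ/r₁) = 1659 m/s; transfer-perilune v_p = √[μ(2/r₁ − 1/a_t)] = 1890 m/s.
Δv₁ = v_p − v_c1 = 231.0 m/s.
At r₂: circular v_c2 = √(μ/r₂) = 1220 m/s; transfer-apolune v_a = √[μ(2/r₂ − 1/a_t)] = 1023 m/s.
Δv₂ = v_c2 − v_a = 197.8 m/s.
Total Δv = Δv₁ + Δv₂ = 428.8 m/s.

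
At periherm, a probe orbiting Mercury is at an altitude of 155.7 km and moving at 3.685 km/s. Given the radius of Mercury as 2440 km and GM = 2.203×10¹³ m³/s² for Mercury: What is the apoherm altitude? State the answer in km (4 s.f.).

r_p = 2440 + 155.7 = 2595.7 km = 2.596×10⁶ m.
Specific energy ε = v²/2 − μ/r = -1.698×10⁶ J/kg, so a = −μ/(2ε) = 6.489×10⁶ m.
The apsides satisfy r_p + r_a = 2a, so the apoherm radius is 2a − r_p = 1.038×10⁷ m = 10382 km.
Apoherm altitude = 10382 − 2440 = 7942.2 km.

apoherm altitude ≈ 7942 km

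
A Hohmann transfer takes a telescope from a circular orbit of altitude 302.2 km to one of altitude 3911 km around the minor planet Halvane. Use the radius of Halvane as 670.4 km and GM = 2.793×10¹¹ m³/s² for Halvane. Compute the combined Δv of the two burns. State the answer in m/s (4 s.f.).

r₁ = 670.4 + 302.2 = 972.60 km = 9.7260×10⁵ m.
r₂ = 670.4 + 3911 = 4581.4 km = 4.5814×10⁶ m.
Transfer ellipse a_t = (r₁ + r₂)/2 = 2.777×10⁶ m.
At r₁: circular v_c1 = √(μ/r₁) = 535.9 m/s; transfer-periapsis v_p = √[μ(2/r₁ − 1/a_t)] = 688.3 m/s.
Δv₁ = v_p − v_c1 = 152.4 m/s.
At r₂: circular v_c2 = √(μ/r₂) = 246.9 m/s; transfer-apoapsis v_a = √[μ(2/r₂ − 1/a_t)] = 146.1 m/s.
Δv₂ = v_c2 − v_a = 100.8 m/s.
Total Δv = Δv₁ + Δv₂ = 253.2 m/s.

Δv_total ≈ 253.2 m/s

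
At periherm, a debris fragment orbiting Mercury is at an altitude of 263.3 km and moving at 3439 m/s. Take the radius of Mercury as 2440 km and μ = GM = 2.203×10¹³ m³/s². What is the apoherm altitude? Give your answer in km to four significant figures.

r_p = 2440 + 263.3 = 2703.3 km = 2.703×10⁶ m.
Specific energy ε = v²/2 − μ/r = -2.236×10⁶ J/kg, so a = −μ/(2ε) = 4.926×10⁶ m.
The apsides satisfy r_p + r_a = 2a, so the apoherm radius is 2a − r_p = 7.149×10⁶ m = 7149.4 km.
Apoherm altitude = 7149.4 − 2440 = 4709.4 km.

apoherm altitude ≈ 4709 km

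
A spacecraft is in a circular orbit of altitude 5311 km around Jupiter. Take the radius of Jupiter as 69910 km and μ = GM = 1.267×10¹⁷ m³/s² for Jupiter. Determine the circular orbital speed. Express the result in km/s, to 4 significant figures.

r = 69910 + 5311 = 75221 km = 7.5221×10⁷ m.
For a circular orbit v = √(μ/r) = √(1.267×10¹⁷ / 7.522×10⁷) = √(1.684×10⁹) = 41040 m/s.
That is 41.04 km/s.

v ≈ 41.04 km/s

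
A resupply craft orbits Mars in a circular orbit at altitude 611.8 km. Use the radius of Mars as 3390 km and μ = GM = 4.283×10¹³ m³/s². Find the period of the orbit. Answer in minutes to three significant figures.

r = 3390 + 611.8 = 4001.8 km = 4.0018×10⁶ m.
Kepler's third law: T = 2π√(r³/μ) = 2π√((4.002×10⁶)³ / 4.283×10¹³).
r³/μ = 1.496×10⁶ s², so T = 2π × 1.223×10³ = 7.686×10³ s.
Converting: 7.686×10³ s ÷ 60.00 = 128.1 minutes.

T ≈ 128 minutes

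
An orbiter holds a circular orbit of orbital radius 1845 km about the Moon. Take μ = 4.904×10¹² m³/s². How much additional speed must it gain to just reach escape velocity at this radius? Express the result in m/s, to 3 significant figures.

Δv ≈ 675 m/s

r = 1845 km = 1.845×10⁶ m.
Circular speed v_c = √(μ/r) = 1630 m/s.
Escape speed v_esc = √(2μ/r) = √2 × v_c = 2306 m/s.
Δv = v_esc − v_c = 675.3 m/s.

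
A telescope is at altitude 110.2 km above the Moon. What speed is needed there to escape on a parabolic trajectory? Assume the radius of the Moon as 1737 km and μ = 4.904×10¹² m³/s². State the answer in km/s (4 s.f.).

v_esc ≈ 2.304 km/s

r = 1737 + 110.2 = 1847.2 km = 1.8472×10⁶ m.
Escape speed v_esc = √(2μ/r) = √(2 × 4.904×10¹² / 1.847×10⁶) = √(5.310×10⁶) = 2304 m/s.
= 2.304 km/s.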